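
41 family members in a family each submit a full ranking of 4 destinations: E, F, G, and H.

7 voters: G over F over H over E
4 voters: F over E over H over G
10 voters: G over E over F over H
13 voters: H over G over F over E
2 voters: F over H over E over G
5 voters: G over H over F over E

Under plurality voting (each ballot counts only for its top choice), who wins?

First-place vote totals:
  E: 0
  F: 6
  G: 22
  H: 13
G has the most first-place votes.

G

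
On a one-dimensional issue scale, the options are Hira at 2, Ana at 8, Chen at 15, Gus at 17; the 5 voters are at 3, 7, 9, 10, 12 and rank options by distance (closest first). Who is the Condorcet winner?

With single-peaked preferences on a line, the Condorcet winner is the candidate closest to the median voter.
The median voter (position 9) is closest to Ana at 8.
Check: Ana vs Gus — voters closer to Ana: 5 of 5.

Ana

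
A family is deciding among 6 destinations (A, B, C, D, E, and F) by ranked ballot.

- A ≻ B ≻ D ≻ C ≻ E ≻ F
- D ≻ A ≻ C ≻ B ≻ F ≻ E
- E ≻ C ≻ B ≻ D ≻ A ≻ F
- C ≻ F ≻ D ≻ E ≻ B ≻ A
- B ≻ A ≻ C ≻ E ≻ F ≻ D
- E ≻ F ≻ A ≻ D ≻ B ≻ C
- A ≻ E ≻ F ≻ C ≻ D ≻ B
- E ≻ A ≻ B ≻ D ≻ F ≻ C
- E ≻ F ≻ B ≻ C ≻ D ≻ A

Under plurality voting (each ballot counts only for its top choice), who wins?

First-place vote totals:
  A: 2
  B: 1
  C: 1
  D: 1
  E: 4
  F: 0
E has the most first-place votes.

E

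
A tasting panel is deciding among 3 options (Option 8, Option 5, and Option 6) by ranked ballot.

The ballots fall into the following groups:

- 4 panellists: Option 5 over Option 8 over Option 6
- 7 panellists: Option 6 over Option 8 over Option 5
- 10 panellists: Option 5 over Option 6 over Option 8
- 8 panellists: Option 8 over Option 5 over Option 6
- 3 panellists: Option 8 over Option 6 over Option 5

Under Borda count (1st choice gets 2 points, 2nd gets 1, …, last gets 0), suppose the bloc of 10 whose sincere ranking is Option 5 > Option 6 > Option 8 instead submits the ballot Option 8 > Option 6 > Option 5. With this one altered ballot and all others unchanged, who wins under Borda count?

Borda totals with the altered ballot: Option 8 53, Option 5 16, Option 6 27.
The switch changes the winner from Option 5 to Option 8.

Option 8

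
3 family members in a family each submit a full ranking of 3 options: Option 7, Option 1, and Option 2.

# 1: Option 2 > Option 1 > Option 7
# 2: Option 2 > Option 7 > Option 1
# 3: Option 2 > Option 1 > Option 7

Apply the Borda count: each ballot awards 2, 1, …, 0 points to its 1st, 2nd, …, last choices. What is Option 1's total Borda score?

Borda scores:
  Option 7: 0 + 1 + 0 = 1
  Option 1: 1 + 0 + 1 = 2
  Option 2: 2 + 2 + 2 = 6

2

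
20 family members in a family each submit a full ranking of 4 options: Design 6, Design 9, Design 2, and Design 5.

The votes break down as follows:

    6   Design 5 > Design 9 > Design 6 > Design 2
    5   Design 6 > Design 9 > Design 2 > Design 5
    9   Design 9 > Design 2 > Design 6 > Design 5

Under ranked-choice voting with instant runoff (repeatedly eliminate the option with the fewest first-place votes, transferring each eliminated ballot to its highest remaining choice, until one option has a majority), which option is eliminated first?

Design 2

Round 1: Design 9 9, Design 5 6, Design 6 5, Design 2 0. Design 2 has the fewest and is eliminated.
Round 2: Design 9 9, Design 5 6, Design 6 5. Design 6 has the fewest and is eliminated.
Round 3: Design 9 14, Design 5 6. Design 9 has a majority.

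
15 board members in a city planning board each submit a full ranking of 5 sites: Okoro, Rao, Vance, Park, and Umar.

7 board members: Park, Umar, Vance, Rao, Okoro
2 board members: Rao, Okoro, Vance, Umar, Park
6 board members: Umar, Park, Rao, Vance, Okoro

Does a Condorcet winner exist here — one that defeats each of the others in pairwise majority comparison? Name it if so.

Umar

Head-to-head results (15 voters total):
Okoro vs Rao: Rao wins 15–0.
Okoro vs Vance: Vance wins 13–2.
Okoro vs Park: Park wins 13–2.
Okoro vs Umar: Umar wins 13–2.
Rao vs Vance: Rao wins 8–7.
Rao vs Park: Park wins 13–2.
Rao vs Umar: Umar wins 13–2.
Vance vs Park: Park wins 13–2.
Vance vs Umar: Umar wins 13–2.
Park vs Umar: Umar wins 8–7.
Umar beats each rival — Okoro (13–2), Rao (13–2), Vance (13–2), Park (8–7) — so Umar is the Condorcet winner.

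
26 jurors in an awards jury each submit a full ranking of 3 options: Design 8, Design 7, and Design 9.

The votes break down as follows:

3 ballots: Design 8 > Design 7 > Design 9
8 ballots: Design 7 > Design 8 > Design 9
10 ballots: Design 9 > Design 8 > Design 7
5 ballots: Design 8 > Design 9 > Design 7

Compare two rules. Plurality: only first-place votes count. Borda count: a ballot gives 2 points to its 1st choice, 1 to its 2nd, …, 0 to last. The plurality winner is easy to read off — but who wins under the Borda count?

Plurality first-place counts: Design 8 8, Design 7 8, Design 9 10 → Design 9.
Borda totals: Design 8 34, Design 7 19, Design 9 25 → Design 8.

Design 8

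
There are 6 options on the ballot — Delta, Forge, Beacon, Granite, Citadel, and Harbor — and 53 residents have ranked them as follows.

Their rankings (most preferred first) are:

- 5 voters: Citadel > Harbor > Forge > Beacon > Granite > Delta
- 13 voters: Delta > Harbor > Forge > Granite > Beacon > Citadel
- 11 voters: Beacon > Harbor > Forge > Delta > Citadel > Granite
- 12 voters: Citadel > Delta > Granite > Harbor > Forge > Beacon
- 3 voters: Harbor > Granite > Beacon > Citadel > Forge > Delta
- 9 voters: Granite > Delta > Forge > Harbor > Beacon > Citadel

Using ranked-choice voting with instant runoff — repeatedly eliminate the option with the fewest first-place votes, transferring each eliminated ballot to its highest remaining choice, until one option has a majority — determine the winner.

Delta

Round 1: Citadel 17, Delta 13, Beacon 11, Granite 9, Harbor 3, Forge 0. Forge has the fewest and is eliminated.
Round 2: Citadel 17, Delta 13, Beacon 11, Granite 9, Harbor 3. Harbor has the fewest and is eliminated.
Round 3: Citadel 17, Delta 13, Granite 12, Beacon 11. Beacon has the fewest and is eliminated.
Round 4: Delta 24, Citadel 17, Granite 12. Granite has the fewest and is eliminated.
Round 5: Delta 33, Citadel 20. Delta has a majority.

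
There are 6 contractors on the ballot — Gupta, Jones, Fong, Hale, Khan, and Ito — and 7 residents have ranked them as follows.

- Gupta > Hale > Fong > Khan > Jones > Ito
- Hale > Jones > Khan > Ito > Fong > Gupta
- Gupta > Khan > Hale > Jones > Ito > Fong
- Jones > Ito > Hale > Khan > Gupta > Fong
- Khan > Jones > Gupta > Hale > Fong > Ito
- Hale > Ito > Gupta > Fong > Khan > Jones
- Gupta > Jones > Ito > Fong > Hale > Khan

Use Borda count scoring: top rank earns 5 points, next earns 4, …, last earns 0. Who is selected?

Hale

Borda scores:
  Gupta: 5 + 0 + 5 + 1 + 3 + 3 + 5 = 22
  Jones: 1 + 4 + 2 + 5 + 4 + 0 + 4 = 20
  Fong: 3 + 1 + 0 + 0 + 1 + 2 + 2 = 9
  Hale: 4 + 5 + 3 + 3 + 2 + 5 + 1 = 23
  Khan: 2 + 3 + 4 + 2 + 5 + 1 + 0 = 17
  Ito: 0 + 2 + 1 + 4 + 0 + 4 + 3 = 14
Hale has the highest total.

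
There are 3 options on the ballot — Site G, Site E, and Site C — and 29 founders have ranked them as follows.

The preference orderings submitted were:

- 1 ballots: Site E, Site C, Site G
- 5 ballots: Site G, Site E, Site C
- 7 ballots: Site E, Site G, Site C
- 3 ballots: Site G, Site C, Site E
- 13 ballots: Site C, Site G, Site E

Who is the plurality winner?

Site C

First-place vote totals:
  Site G: 8
  Site E: 8
  Site C: 13
Site C has the most first-place votes.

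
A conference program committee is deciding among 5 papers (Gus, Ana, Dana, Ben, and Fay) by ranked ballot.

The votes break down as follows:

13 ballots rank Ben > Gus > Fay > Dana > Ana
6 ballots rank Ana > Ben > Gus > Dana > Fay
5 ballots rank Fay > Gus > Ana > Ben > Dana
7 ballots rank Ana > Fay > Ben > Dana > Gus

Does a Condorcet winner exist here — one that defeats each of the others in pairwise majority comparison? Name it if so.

None — there is no Condorcet winner

Head-to-head results (31 voters total):
Gus vs Ana: Gus wins 18–13.
Gus vs Dana: Gus wins 24–7.
Gus vs Ben: Ben wins 26–5.
Gus vs Fay: Gus wins 19–12.
Ana vs Dana: Ana wins 18–13.
Ana vs Ben: Ana wins 18–13.
Ana vs Fay: Fay wins 18–13.
Dana vs Ben: Ben wins 31–0.
Dana vs Fay: Fay wins 25–6.
Ben vs Fay: Ben wins 19–12.
No candidate beats all others: Gus beats Ana beats Ben beats Gus, a majority cycle.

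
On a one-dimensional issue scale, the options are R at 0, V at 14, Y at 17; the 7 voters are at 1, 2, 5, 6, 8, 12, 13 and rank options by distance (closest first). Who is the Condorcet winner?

With single-peaked preferences on a line, the Condorcet winner is the candidate closest to the median voter.
The median voter (position 6) is closest to R at 0.
Check: R vs V — voters closer to R: 4 of 7.

R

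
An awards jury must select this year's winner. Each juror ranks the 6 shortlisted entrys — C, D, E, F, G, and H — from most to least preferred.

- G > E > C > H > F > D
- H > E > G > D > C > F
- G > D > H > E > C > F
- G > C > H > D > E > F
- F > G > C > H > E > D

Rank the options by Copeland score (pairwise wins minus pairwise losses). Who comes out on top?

G

Pairwise results:
  C vs D: C wins 3–2.
  C vs E: E wins 3–2.
  C vs F: C wins 4–1.
  C vs G: G wins 5–0.
  C vs H: C wins 3–2.
  D vs E: E wins 3–2.
  D vs F: D wins 3–2.
  D vs G: G wins 5–0.
  D vs H: H wins 4–1.
  E vs F: E wins 4–1.
  E vs G: G wins 4–1.
  E vs H: H wins 4–1.
  F vs G: G wins 4–1.
  F vs H: H wins 4–1.
  G vs H: G wins 4–1.
Copeland scores (wins − losses):
  C: 3 − 2 = 1
  D: 1 − 4 = -3
  E: 3 − 2 = 1
  F: 0 − 5 = -5
  G: 5 − 0 = 5
  H: 3 − 2 = 1
G has the best Copeland score.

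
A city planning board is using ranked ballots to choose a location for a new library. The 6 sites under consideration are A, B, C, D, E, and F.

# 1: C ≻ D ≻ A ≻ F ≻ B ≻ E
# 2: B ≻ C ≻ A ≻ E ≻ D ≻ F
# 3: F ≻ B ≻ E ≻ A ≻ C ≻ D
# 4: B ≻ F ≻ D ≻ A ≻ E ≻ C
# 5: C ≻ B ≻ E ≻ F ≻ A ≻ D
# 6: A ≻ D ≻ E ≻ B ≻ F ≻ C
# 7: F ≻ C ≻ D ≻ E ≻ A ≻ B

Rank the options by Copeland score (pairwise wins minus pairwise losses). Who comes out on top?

Pairwise results:
  A vs B: B wins 4–3.
  A vs C: C wins 4–3.
  A vs D: A wins 4–3.
  A vs E: A wins 4–3.
  A vs F: F wins 4–3.
  B vs C: B wins 4–3.
  B vs D: B wins 4–3.
  B vs E: B wins 5–2.
  B vs F: B wins 4–3.
  C vs D: C wins 5–2.
  C vs E: C wins 4–3.
  C vs F: F wins 4–3.
  D vs E: D wins 4–3.
  D vs F: F wins 4–3.
  E vs F: F wins 4–3.
Copeland scores (wins − losses):
  A: 2 − 3 = -1
  B: 5 − 0 = 5
  C: 3 − 2 = 1
  D: 1 − 4 = -3
  E: 0 − 5 = -5
  F: 4 − 1 = 3
B has the best Copeland score.

B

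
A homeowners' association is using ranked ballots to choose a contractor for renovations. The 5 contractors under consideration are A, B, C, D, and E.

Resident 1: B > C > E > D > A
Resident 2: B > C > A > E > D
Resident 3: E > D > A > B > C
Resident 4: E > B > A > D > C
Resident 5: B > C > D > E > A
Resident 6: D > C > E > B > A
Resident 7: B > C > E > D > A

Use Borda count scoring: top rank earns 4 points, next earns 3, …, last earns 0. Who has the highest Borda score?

B

Borda scores:
  A: 0 + 2 + 2 + 2 + 0 + 0 + 0 = 6
  B: 4 + 4 + 1 + 3 + 4 + 1 + 4 = 21
  C: 3 + 3 + 0 + 0 + 3 + 3 + 3 = 15
  D: 1 + 0 + 3 + 1 + 2 + 4 + 1 = 12
  E: 2 + 1 + 4 + 4 + 1 + 2 + 2 = 16
B has the highest total.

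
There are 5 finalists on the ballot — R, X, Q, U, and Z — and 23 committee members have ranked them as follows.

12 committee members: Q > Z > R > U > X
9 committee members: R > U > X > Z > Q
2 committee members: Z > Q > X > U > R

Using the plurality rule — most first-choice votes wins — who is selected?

First-place vote totals:
  R: 9
  X: 0
  Q: 12
  U: 0
  Z: 2
Q has the most first-place votes.

Q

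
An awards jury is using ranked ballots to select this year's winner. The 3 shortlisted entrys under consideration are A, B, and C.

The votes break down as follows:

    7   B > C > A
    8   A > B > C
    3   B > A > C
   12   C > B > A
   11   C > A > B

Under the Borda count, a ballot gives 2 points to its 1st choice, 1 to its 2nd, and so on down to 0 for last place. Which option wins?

Borda scores:
  A: 7·0 + 8·2 + 3·1 + 12·0 + 11·1 = 30
  B: 7·2 + 8·1 + 3·2 + 12·1 + 11·0 = 40
  C: 7·1 + 8·0 + 3·0 + 12·2 + 11·2 = 53
C has the highest total.

C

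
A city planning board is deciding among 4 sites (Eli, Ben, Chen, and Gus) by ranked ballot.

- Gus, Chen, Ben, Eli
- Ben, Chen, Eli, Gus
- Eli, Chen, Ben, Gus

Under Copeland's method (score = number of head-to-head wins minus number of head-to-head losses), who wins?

Chen

Pairwise results:
  Eli vs Ben: Ben wins 2–1.
  Eli vs Chen: Chen wins 2–1.
  Eli vs Gus: Eli wins 2–1.
  Ben vs Chen: Chen wins 2–1.
  Ben vs Gus: Ben wins 2–1.
  Chen vs Gus: Chen wins 2–1.
Copeland scores (wins − losses):
  Eli: 1 − 2 = -1
  Ben: 2 − 1 = 1
  Chen: 3 − 0 = 3
  Gus: 0 − 3 = -3
Chen has the best Copeland score.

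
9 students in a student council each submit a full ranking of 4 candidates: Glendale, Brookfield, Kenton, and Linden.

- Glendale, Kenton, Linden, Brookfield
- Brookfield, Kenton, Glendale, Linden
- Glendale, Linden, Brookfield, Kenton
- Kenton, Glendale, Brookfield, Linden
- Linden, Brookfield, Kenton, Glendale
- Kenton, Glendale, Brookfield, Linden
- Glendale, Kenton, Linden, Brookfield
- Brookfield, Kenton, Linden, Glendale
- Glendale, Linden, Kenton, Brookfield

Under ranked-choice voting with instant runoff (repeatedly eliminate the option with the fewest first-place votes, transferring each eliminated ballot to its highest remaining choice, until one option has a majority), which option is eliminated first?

Round 1: Glendale 4, Brookfield 2, Kenton 2, Linden 1. Linden has the fewest and is eliminated.
Round 2: Glendale 4, Brookfield 3, Kenton 2. Kenton has the fewest and is eliminated.
Round 3: Glendale 6, Brookfield 3. Glendale has a majority.

Linden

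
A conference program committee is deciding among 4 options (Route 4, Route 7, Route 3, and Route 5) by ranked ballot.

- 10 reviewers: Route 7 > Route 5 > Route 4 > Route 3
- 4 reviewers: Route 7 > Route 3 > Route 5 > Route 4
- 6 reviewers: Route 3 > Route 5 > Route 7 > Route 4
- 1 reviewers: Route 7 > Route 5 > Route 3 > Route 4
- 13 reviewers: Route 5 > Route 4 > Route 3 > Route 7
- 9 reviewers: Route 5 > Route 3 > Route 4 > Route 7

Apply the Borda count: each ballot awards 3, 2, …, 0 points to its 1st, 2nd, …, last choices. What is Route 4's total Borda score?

45

Borda scores:
  Route 4: 10·1 + 4·0 + 6·0 + 0 + 13·2 + 9·1 = 45
  Route 7: 10·3 + 4·3 + 6·1 + 3 + 13·0 + 9·0 = 51
  Route 3: 10·0 + 4·2 + 6·3 + 1 + 13·1 + 9·2 = 58
  Route 5: 10·2 + 4·1 + 6·2 + 2 + 13·3 + 9·3 = 104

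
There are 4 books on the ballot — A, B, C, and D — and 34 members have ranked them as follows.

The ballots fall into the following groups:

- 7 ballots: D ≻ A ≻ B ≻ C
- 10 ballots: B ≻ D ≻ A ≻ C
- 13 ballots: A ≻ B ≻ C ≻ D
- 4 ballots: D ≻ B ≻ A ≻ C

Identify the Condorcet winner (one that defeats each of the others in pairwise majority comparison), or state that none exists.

There is no Condorcet winner

Head-to-head results (34 voters total):
A vs B: A wins 20–14.
A vs C: A wins 34–0.
A vs D: D wins 21–13.
B vs C: B wins 34–0.
B vs D: B wins 23–11.
C vs D: D wins 21–13.
No candidate beats all others: A beats B beats D beats A, a majority cycle.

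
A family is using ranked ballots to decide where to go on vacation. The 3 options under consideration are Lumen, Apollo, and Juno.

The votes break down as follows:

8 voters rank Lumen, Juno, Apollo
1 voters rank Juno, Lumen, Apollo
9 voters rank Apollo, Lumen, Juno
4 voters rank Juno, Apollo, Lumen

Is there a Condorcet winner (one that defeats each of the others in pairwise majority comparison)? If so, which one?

No Condorcet winner

Head-to-head results (22 voters total):
Lumen vs Apollo: Apollo wins 13–9.
Lumen vs Juno: Lumen wins 17–5.
Apollo vs Juno: Juno wins 13–9.
No candidate beats all others: Lumen beats Juno beats Apollo beats Lumen, a majority cycle.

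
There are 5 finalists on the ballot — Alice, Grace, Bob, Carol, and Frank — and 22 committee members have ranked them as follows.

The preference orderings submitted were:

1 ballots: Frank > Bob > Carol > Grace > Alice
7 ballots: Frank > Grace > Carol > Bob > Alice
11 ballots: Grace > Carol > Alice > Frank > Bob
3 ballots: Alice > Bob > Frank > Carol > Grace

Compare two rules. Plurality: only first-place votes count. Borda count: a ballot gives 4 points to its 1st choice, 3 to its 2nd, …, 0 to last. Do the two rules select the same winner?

Yes

Plurality first-place counts: Alice 3, Grace 11, Bob 0, Carol 0, Frank 8 → Grace.
Borda totals: Alice 34, Grace 66, Bob 19, Carol 52, Frank 49 → Grace.
The two rules agree on Grace.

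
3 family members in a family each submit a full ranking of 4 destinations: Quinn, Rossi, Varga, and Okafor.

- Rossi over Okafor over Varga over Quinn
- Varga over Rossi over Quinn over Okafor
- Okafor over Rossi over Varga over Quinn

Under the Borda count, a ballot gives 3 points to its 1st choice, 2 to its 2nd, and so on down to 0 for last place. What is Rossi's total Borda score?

7

Borda scores:
  Quinn: 0 + 1 + 0 = 1
  Rossi: 3 + 2 + 2 = 7
  Varga: 1 + 3 + 1 = 5
  Okafor: 2 + 0 + 3 = 5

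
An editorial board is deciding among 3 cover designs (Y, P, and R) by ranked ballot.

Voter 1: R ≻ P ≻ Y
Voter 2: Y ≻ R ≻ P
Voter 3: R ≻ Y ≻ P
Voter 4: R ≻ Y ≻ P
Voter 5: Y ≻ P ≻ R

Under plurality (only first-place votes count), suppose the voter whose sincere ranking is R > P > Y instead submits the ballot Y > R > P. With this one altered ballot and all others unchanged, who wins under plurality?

First-place totals with the altered ballot: Y 3, P 0, R 2.
The switch changes the winner from R to Y.

Y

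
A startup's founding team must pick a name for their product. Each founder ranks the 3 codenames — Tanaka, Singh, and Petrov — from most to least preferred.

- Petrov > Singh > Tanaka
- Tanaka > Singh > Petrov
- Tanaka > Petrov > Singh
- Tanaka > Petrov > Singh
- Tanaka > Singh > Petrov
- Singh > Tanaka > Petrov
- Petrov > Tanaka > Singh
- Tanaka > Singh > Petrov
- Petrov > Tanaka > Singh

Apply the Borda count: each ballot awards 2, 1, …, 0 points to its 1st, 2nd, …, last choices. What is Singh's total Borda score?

6

Borda scores:
  Tanaka: 0 + 2 + 2 + 2 + 2 + 1 + 1 + 2 + 1 = 13
  Singh: 1 + 1 + 0 + 0 + 1 + 2 + 0 + 1 + 0 = 6
  Petrov: 2 + 0 + 1 + 1 + 0 + 0 + 2 + 0 + 2 = 8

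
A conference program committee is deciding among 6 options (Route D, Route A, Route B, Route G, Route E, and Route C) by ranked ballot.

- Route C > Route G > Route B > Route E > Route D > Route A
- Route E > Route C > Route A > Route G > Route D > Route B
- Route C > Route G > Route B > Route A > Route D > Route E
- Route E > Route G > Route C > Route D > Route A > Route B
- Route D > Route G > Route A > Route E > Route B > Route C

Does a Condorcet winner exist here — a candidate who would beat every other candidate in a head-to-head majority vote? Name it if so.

No Condorcet winner

Head-to-head results (5 voters total):
Route D vs Route A: Route D wins 3–2.
Route D vs Route B: Route D wins 3–2.
Route D vs Route G: Route G wins 4–1.
Route D vs Route E: Route E wins 3–2.
Route D vs Route C: Route C wins 4–1.
Route A vs Route B: Route A wins 3–2.
Route A vs Route G: Route G wins 4–1.
Route A vs Route E: Route E wins 3–2.
Route A vs Route C: Route C wins 4–1.
Route B vs Route G: Route G wins 5–0.
Route B vs Route E: Route E wins 3–2.
Route B vs Route C: Route C wins 4–1.
Route G vs Route E: Route G wins 3–2.
Route G vs Route C: Route C wins 3–2.
Route E vs Route C: Route E wins 3–2.
No candidate beats all others: Route G beats Route E beats Route C beats Route G, a majority cycle.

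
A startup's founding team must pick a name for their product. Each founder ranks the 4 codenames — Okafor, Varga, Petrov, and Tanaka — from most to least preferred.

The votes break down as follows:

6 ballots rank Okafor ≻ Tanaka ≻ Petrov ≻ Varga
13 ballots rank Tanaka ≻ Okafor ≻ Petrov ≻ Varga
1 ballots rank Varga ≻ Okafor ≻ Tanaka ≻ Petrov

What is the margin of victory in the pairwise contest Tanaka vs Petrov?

Ballots ranking Tanaka above Petrov: 6+13+1 = 20.
Ballots ranking Petrov above Tanaka: 0.
Tanaka wins 20–0, a margin of 20.

20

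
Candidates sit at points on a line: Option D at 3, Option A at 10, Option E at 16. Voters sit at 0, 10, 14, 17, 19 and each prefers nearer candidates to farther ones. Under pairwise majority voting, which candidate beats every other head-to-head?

Option E

With single-peaked preferences on a line, the Condorcet winner is the candidate closest to the median voter.
The median voter (position 14) is closest to Option E at 16.
Check: Option E vs Option A — voters closer to Option E: 3 of 5.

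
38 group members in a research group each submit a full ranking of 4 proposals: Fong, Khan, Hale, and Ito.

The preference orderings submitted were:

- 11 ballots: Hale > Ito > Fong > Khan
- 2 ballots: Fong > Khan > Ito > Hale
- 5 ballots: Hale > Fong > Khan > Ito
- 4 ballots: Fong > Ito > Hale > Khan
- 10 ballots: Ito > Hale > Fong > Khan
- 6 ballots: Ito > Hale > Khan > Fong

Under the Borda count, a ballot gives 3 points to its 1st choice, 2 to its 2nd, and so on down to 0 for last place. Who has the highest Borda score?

Borda scores:
  Fong: 11·1 + 2·3 + 5·2 + 4·3 + 10·1 + 6·0 = 49
  Khan: 11·0 + 2·2 + 5·1 + 4·0 + 10·0 + 6·1 = 15
  Hale: 11·3 + 2·0 + 5·3 + 4·1 + 10·2 + 6·2 = 84
  Ito: 11·2 + 2·1 + 5·0 + 4·2 + 10·3 + 6·3 = 80
Hale has the highest total.

Hale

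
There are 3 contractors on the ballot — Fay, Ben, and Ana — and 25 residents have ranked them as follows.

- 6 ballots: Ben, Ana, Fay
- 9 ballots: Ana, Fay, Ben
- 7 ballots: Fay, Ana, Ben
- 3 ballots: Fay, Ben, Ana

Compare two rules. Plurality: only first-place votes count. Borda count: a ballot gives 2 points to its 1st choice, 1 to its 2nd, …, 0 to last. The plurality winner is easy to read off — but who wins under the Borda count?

Plurality first-place counts: Fay 10, Ben 6, Ana 9 → Fay.
Borda totals: Fay 29, Ben 15, Ana 31 → Ana.

Ana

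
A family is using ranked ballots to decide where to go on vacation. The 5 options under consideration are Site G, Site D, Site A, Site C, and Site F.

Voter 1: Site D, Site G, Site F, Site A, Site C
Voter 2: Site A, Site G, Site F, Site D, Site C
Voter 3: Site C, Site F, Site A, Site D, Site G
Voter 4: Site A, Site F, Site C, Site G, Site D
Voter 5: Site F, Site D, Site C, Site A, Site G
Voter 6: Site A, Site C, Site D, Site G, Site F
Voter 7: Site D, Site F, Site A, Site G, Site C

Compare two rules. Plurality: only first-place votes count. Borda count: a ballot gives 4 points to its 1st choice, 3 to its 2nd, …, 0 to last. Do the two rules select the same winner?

Plurality first-place counts: Site G 0, Site D 2, Site A 3, Site C 1, Site F 1 → Site A.
Borda totals: Site G 9, Site D 15, Site A 18, Site C 11, Site F 17 → Site A.
The two rules agree on Site A.

Yes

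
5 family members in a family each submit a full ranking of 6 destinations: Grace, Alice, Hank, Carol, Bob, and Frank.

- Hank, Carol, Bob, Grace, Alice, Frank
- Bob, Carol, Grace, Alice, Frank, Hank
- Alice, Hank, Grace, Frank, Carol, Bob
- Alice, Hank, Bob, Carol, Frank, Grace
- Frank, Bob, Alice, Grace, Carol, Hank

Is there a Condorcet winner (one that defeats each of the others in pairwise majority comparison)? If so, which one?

Head-to-head results (5 voters total):
Grace vs Alice: Alice wins 3–2.
Grace vs Hank: Hank wins 3–2.
Grace vs Carol: Carol wins 3–2.
Grace vs Bob: Bob wins 4–1.
Grace vs Frank: Grace wins 3–2.
Alice vs Hank: Alice wins 4–1.
Alice vs Carol: Alice wins 3–2.
Alice vs Bob: Bob wins 3–2.
Alice vs Frank: Alice wins 4–1.
Hank vs Carol: Hank wins 3–2.
Hank vs Bob: Hank wins 3–2.
Hank vs Frank: Hank wins 3–2.
Carol vs Bob: Bob wins 3–2.
Carol vs Frank: Carol wins 3–2.
Bob vs Frank: Bob wins 3–2.
No candidate beats all others: Alice beats Hank beats Bob beats Alice, a majority cycle.

There is no Condorcet winner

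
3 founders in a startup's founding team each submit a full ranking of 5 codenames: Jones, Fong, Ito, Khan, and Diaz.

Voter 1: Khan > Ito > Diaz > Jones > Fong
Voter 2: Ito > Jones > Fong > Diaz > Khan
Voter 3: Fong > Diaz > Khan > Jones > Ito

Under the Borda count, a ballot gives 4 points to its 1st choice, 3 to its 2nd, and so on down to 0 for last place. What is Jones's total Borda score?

5

Borda scores:
  Jones: 1 + 3 + 1 = 5
  Fong: 0 + 2 + 4 = 6
  Ito: 3 + 4 + 0 = 7
  Khan: 4 + 0 + 2 = 6
  Diaz: 2 + 1 + 3 = 6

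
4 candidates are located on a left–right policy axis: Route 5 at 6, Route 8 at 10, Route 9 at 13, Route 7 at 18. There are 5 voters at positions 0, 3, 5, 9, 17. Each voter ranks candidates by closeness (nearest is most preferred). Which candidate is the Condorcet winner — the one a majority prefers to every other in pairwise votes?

Route 5

With single-peaked preferences on a line, the Condorcet winner is the candidate closest to the median voter.
The median voter (position 5) is closest to Route 5 at 6.
Check: Route 5 vs Route 7 — voters closer to Route 5: 4 of 5.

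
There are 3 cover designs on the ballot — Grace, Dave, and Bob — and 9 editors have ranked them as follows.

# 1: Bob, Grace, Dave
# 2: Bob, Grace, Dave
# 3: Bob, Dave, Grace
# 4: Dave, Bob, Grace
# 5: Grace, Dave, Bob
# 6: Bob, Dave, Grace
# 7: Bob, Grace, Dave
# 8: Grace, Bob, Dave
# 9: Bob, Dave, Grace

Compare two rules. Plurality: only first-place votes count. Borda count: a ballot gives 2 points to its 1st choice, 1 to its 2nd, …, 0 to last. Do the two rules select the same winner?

Plurality first-place counts: Grace 2, Dave 1, Bob 6 → Bob.
Borda totals: Grace 7, Dave 6, Bob 14 → Bob.
The two rules agree on Bob.

Yes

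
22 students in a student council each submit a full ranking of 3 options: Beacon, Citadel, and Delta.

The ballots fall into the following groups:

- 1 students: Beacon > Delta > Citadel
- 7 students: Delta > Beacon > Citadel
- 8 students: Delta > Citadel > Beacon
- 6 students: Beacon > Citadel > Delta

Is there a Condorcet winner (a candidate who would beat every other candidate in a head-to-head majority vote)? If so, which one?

Delta

Head-to-head results (22 voters total):
Beacon vs Citadel: Beacon wins 14–8.
Beacon vs Delta: Delta wins 15–7.
Citadel vs Delta: Delta wins 16–6.
Delta beats each rival — Beacon (15–7), Citadel (16–6) — so Delta is the Condorcet winner.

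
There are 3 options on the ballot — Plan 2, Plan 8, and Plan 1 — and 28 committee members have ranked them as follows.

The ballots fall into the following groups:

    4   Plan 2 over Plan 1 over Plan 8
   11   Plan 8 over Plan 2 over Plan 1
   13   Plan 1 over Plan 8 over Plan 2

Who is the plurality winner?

Plan 1

First-place vote totals:
  Plan 2: 4
  Plan 8: 11
  Plan 1: 13
Plan 1 has the most first-place votes.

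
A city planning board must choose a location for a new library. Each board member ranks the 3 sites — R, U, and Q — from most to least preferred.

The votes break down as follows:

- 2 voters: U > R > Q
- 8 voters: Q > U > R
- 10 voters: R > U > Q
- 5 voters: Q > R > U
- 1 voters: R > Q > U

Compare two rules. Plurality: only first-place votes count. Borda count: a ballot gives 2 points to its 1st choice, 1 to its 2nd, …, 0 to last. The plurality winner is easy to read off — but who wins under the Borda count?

Plurality first-place counts: R 11, U 2, Q 13 → Q.
Borda totals: R 29, U 22, Q 27 → R.

R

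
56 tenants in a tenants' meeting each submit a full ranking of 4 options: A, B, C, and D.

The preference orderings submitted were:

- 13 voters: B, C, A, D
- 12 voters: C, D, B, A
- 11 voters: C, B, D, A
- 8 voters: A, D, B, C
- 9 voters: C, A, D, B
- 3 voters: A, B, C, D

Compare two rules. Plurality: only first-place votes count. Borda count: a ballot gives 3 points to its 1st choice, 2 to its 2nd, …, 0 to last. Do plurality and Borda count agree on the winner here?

Plurality first-place counts: A 11, B 13, C 32, D 0 → C.
Borda totals: A 64, B 87, C 125, D 60 → C.
The two rules agree on C.

Yes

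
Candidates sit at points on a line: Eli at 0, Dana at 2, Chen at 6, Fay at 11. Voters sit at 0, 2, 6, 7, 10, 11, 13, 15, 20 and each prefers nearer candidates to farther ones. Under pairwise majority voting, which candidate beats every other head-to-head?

Fay

With single-peaked preferences on a line, the Condorcet winner is the candidate closest to the median voter.
The median voter (position 10) is closest to Fay at 11.
Check: Fay vs Eli — voters closer to Fay: 7 of 9.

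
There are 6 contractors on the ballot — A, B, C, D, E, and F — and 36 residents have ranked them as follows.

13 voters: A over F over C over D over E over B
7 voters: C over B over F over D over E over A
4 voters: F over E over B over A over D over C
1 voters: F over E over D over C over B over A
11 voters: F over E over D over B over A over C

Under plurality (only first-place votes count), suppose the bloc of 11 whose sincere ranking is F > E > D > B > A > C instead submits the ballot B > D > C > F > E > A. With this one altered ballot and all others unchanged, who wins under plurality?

A

First-place totals with the altered ballot: A 13, B 11, C 7, D 0, E 0, F 5.
The switch changes the winner from F to A.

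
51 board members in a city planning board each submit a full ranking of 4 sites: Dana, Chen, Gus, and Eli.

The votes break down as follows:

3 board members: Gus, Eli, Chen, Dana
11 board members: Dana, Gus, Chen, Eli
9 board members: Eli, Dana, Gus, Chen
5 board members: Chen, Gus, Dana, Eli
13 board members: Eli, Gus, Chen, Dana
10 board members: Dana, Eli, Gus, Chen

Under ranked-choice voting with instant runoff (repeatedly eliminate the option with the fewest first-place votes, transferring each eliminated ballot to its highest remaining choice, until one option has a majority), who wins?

Dana

Round 1: Eli 22, Dana 21, Chen 5, Gus 3. Gus has the fewest and is eliminated.
Round 2: Eli 25, Dana 21, Chen 5. Chen has the fewest and is eliminated.
Round 3: Dana 26, Eli 25. Dana has a majority.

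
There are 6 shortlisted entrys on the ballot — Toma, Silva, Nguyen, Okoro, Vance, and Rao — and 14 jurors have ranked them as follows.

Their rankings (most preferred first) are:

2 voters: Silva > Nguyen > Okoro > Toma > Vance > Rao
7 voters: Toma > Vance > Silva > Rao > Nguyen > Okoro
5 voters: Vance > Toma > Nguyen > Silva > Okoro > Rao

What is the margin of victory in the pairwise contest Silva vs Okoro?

Ballots ranking Silva above Okoro: 2+7+5 = 14.
Ballots ranking Okoro above Silva: 0.
Silva wins 14–0, a margin of 14.

14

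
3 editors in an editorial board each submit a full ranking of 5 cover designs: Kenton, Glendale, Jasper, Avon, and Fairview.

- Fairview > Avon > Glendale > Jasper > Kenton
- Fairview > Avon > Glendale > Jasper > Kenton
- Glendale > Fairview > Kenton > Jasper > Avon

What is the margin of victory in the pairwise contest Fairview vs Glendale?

Ballots ranking Fairview above Glendale: 2.
Ballots ranking Glendale above Fairview: 1.
Fairview wins 2–1, a margin of 1.

1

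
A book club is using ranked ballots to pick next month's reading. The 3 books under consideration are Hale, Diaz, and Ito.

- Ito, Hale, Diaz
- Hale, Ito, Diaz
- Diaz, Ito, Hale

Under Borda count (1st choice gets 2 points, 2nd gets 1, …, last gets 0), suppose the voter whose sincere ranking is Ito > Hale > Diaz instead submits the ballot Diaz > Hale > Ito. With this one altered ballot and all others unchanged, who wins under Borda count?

Borda totals with the altered ballot: Hale 3, Diaz 4, Ito 2.
The switch changes the winner from Ito to Diaz.

Diaz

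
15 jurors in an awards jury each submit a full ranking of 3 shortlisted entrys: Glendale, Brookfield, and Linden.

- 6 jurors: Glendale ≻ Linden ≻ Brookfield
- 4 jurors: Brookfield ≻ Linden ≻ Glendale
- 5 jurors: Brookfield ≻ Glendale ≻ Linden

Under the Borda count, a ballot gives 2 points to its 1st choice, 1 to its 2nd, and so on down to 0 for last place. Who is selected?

Brookfield

Borda scores:
  Glendale: 6·2 + 4·0 + 5·1 = 17
  Brookfield: 6·0 + 4·2 + 5·2 = 18
  Linden: 6·1 + 4·1 + 5·0 = 10
Brookfield has the highest total.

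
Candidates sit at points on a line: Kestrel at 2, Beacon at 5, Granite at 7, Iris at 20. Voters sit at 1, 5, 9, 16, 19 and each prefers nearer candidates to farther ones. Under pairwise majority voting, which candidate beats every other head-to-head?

Granite

With single-peaked preferences on a line, the Condorcet winner is the candidate closest to the median voter.
The median voter (position 9) is closest to Granite at 7.
Check: Granite vs Kestrel — voters closer to Granite: 4 of 5.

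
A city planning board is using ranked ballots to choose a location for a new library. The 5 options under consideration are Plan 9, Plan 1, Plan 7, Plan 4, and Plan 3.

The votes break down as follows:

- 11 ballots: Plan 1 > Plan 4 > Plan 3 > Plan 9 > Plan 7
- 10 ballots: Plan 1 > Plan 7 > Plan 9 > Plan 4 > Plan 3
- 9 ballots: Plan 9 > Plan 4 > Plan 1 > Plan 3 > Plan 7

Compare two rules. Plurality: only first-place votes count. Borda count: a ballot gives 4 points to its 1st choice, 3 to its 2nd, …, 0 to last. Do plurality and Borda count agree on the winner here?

Plurality first-place counts: Plan 9 9, Plan 1 21, Plan 7 0, Plan 4 0, Plan 3 0 → Plan 1.
Borda totals: Plan 9 67, Plan 1 102, Plan 7 30, Plan 4 70, Plan 3 31 → Plan 1.
The two rules agree on Plan 1.

Yes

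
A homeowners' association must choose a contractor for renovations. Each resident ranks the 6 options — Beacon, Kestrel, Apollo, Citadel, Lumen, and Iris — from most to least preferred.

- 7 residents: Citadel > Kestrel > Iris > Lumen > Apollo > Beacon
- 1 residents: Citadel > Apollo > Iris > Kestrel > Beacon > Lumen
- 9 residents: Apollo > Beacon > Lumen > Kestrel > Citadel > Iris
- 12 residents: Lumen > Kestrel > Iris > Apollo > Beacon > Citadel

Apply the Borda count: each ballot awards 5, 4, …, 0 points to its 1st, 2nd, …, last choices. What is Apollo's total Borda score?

Borda scores:
  Beacon: 7·0 + 1 + 9·4 + 12·1 = 49
  Kestrel: 7·4 + 2 + 9·2 + 12·4 = 96
  Apollo: 7·1 + 4 + 9·5 + 12·2 = 80
  Citadel: 7·5 + 5 + 9·1 + 12·0 = 49
  Lumen: 7·2 + 0 + 9·3 + 12·5 = 101
  Iris: 7·3 + 3 + 9·0 + 12·3 = 60

80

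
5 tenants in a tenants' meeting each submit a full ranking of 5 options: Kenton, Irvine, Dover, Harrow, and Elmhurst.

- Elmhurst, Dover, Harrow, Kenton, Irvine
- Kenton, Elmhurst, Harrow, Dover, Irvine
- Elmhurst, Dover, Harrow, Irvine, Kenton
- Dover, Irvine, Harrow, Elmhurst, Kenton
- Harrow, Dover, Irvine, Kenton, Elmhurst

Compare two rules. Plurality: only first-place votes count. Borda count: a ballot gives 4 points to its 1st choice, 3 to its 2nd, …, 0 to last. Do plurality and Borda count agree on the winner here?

No

Plurality first-place counts: Kenton 1, Irvine 0, Dover 1, Harrow 1, Elmhurst 2 → Elmhurst.
Borda totals: Kenton 6, Irvine 6, Dover 14, Harrow 12, Elmhurst 12 → Dover.
The two rules disagree: plurality picks Elmhurst, Borda picks Dover.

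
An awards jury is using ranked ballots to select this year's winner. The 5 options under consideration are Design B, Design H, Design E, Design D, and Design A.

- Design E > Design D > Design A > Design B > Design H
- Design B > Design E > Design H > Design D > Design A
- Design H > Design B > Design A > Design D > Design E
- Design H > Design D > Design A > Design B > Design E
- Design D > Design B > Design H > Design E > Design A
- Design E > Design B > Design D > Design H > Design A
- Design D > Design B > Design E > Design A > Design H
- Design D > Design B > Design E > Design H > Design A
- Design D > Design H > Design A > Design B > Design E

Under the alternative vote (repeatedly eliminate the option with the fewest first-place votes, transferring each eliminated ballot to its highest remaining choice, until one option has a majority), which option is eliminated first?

Design A

Round 1: Design D 4, Design H 2, Design E 2, Design B 1, Design A 0. Design A has the fewest and is eliminated.
Round 2: Design D 4, Design H 2, Design E 2, Design B 1. Design B has the fewest and is eliminated.
Round 3: Design D 4, Design E 3, Design H 2. Design H has the fewest and is eliminated.
Round 4: Design D 6, Design E 3. Design D has a majority.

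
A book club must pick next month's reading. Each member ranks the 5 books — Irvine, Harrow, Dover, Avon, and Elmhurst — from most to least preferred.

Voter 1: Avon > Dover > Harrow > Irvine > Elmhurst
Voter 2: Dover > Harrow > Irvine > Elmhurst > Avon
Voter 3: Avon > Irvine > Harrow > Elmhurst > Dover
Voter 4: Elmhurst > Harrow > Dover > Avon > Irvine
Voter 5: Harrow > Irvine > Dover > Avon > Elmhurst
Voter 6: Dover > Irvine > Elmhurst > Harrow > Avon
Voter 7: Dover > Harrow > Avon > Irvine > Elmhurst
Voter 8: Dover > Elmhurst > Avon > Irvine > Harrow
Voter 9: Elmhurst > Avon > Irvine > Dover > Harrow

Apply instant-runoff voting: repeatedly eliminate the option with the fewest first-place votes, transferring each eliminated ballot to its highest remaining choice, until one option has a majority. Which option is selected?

Dover

Round 1: Dover 4, Avon 2, Elmhurst 2, Harrow 1, Irvine 0. Irvine has the fewest and is eliminated.
Round 2: Dover 4, Avon 2, Elmhurst 2, Harrow 1. Harrow has the fewest and is eliminated.
Round 3: Dover 5, Avon 2, Elmhurst 2. Dover has a majority.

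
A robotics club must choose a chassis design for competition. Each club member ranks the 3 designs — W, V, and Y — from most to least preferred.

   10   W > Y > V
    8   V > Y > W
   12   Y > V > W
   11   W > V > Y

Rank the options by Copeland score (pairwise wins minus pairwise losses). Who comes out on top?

Pairwise results:
  W vs V: W wins 21–20.
  W vs Y: W wins 21–20.
  V vs Y: Y wins 22–19.
Copeland scores (wins − losses):
  W: 2 − 0 = 2
  V: 0 − 2 = -2
  Y: 1 − 1 = 0
W has the best Copeland score.

W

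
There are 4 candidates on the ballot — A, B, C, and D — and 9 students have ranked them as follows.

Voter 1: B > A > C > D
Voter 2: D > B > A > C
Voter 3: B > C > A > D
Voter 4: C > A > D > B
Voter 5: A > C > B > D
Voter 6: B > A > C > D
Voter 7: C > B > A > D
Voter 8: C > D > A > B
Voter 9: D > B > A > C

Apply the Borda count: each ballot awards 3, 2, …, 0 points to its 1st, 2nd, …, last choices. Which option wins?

Borda scores:
  A: 2 + 1 + 1 + 2 + 3 + 2 + 1 + 1 + 1 = 14
  B: 3 + 2 + 3 + 0 + 1 + 3 + 2 + 0 + 2 = 16
  C: 1 + 0 + 2 + 3 + 2 + 1 + 3 + 3 + 0 = 15
  D: 0 + 3 + 0 + 1 + 0 + 0 + 0 + 2 + 3 = 9
B has the highest total.

B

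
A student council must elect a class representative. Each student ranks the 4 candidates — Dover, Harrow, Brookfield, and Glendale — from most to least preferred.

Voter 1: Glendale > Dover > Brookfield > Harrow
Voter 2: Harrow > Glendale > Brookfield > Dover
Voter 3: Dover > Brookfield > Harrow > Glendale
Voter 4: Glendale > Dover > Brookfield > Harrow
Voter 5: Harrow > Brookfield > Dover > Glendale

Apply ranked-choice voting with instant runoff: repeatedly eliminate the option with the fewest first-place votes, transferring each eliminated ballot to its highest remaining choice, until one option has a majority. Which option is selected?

Harrow

Round 1: Harrow 2, Glendale 2, Dover 1, Brookfield 0. Brookfield has the fewest and is eliminated.
Round 2: Harrow 2, Glendale 2, Dover 1. Dover has the fewest and is eliminated.
Round 3: Harrow 3, Glendale 2. Harrow has a majority.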